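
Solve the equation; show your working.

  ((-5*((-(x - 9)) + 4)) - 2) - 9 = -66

Step 1. [((-5*((-(x - 9)) + 4)) - 2) - 9 = -66] -9 is outermost — add 9 both sides, so sub: (-5*((-(x - 9)) + 4)) - 2 = -57.
Step 2. [(-5*((-(x - 9)) + 4)) - 2 = -57] the outer -2 inverts by adding 2, so sub: -5*((-(x - 9)) + 4) = -55.
Step 3. [-5*((-(x - 9)) + 4) = -55] -5 out front; divide by -5. So div: (-(x - 9)) + 4 = 11.
Step 4. [(-(x - 9)) + 4 = 11] the outer +4 inverts by subtracting 4 ⇒ sub: -(x - 9) = 7.
Step 5. [-(x - 9) = 7] flip signs both sides, so neg: x - 9 = -7.
Step 6. [x - 9 = -7] the outer -9 inverts by adding 9 ⇒ sub: x = 2.

Answer: x ∈ {2}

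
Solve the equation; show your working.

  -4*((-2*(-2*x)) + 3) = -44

Step 1. [-4*((-2*(-2*x)) + 3) = -44] -4 out front; divide by -4, so div: (-2*(-2*x)) + 3 = 11.
Step 2. [(-2*(-2*x)) + 3 = 11] subtract 3: x sits inside (… + 3). So sub: -2*(-2*x) = 8.
Step 3. [-2*(-2*x) = 8] -2·(inner) — divide through by -2, so div: -2*x = -4.
Step 4. [-2*x = -4] leading coefficient -2: divide by -2 ⇒ div: x = 2.

Answer: x ∈ {2}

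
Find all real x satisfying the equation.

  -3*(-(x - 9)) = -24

Step 1. [-3*(-(x - 9)) = -24] -3·(inner) — divide through by -3, so div: -(x - 9) = 8.
Step 2. [-(x - 9) = 8] leading − — multiply by −1, so neg: x - 9 = -8.
Step 3. [x - 9 = -8] the outer -9 inverts by adding 9 ⇒ sub: x = 1.

Answer: x ∈ {1}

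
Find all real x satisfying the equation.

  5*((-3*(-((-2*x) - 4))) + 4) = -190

Step 1. [5*((-3*(-((-2*x) - 4))) + 4) = -190] 5·(inner) — divide through by 5. So div: (-3*(-((-2*x) - 4))) + 4 = -38.
Step 2. [(-3*(-((-2*x) - 4))) + 4 = -38] 4 comes off first (subtract 4). So sub: -3*(-((-2*x) - 4)) = -42.
Step 3. [-3*(-((-2*x) - 4)) = -42] -3 out front; divide by -3, so div: -((-2*x) - 4) = 14.
Step 4. [-((-2*x) - 4) = 14] leading − — multiply by −1 ⇒ neg: (-2*x) - 4 = -14.
Step 5. [(-2*x) - 4 = -14] -2 divides every term; factor it out ⇒ factor: x + 2 = 7.
Step 6. [x + 2 = 7] the outer +2 inverts by subtracting 2, so sub: x = 5.

Answer: x ∈ {5}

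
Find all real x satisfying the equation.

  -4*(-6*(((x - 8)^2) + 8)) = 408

Step 1. [-4*(-6*(((x - 8)^2) + 8)) = 408] leading coefficient -4: divide by -4. So div: -6*(((x - 8)^2) + 8) = -102.
Step 2. [-6*(((x - 8)^2) + 8) = -102] leading coefficient -6: divide by -6, so div: ((x - 8)^2) + 8 = 17.
Step 3. [((x - 8)^2) + 8 = 17] peel the +8: subtract 8 from each side, so sub: (x - 8)^2 = 9.
Step 4. [(x - 8)^2 = 9] 9 ≥ 0, LHS is (·)² — take ±√. So sqrt: x - 8 = 3 or -3.
Step 5. [x - 8 = 3 or -3] add 8: x sits inside (… - 8). So sub: x = 11 or 5.

Answer: x ∈ {5, 11}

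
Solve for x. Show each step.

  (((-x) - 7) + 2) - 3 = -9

Step 1. [(((-x) - 7) + 2) - 3 = -9] -3 is outermost — add 3 both sides, so sub: ((-x) - 7) + 2 = -6.
Step 2. [((-x) - 7) + 2 = -6] the outer +2 inverts by subtracting 2. So sub: (-x) - 7 = -8.
Step 3. [(-x) - 7 = -8] 7 comes off first (add 7), so sub: -x = -1.
Step 4. [-x = -1] flip signs both sides, so neg: x = 1.

Answer: x ∈ {1}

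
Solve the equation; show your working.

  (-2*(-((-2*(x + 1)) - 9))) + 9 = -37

Step 1. [(-2*(-((-2*(x + 1)) - 9))) + 9 = -37] +9 is outermost — subtract 9 both sides. So sub: -2*(-((-2*(x + 1)) - 9)) = -46.
Step 2. [-2*(-((-2*(x + 1)) - 9)) = -46] leading coefficient -2: divide by -2, so div: -((-2*(x + 1)) - 9) = 23.
Step 3. [-((-2*(x + 1)) - 9) = 23] leading − — multiply by −1. So neg: (-2*(x + 1)) - 9 = -23.
Step 4. [(-2*(x + 1)) - 9 = -23] 9 comes off first (add 9) ⇒ sub: -2*(x + 1) = -14.
Step 5. [-2*(x + 1) = -14] LHS = -2·(…); ÷-2 both sides ⇒ div: x + 1 = 7.
Step 6. [x + 1 = 7] +1 is outermost — subtract 1 both sides, so sub: x = 6.

Answer: x ∈ {6}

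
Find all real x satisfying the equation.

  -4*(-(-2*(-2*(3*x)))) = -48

Step 1. [-4*(-(-2*(-2*(3*x)))) = -48] -4·(inner) — divide through by -4. So div: -(-2*(-2*(3*x))) = 12.
Step 2. [-(-2*(-2*(3*x))) = 12] flip signs both sides ⇒ neg: -2*(-2*(3*x)) = -12.
Step 3. [-2*(-2*(3*x)) = -12] leading coefficient -2: divide by -2. So div: -2*(3*x) = 6.
Step 4. [-2*(3*x) = 6] -2·(inner) — divide through by -2 ⇒ div: 3*x = -3.
Step 5. [3*x = -3] 3·(inner) — divide through by 3 ⇒ div: x = -1.

Answer: x ∈ {-1}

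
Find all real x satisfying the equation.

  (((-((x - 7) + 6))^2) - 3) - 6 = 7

Step 1. [(((-((x - 7) + 6))^2) - 3) - 6 = 7] the outer -6 inverts by adding 6. So sub: ((-((x - 7) + 6))^2) - 3 = 13.
Step 2. [((-((x - 7) + 6))^2) - 3 = 13] 3 comes off first (add 3), so sub: (-((x - 7) + 6))^2 = 16.
Step 3. [(-((x - 7) + 6))^2 = 16] 16 ≥ 0, LHS is (·)² — take ±√. So sqrt: -((x - 7) + 6) = 4 or -4.
Step 4. [-((x - 7) + 6) = 4 or -4] LHS negated; negate both sides. So neg: (x - 7) + 6 = -4 or 4.
Step 5. [(x - 7) + 6 = -4 or 4] peel the +6: subtract 6 from each side. So sub: x - 7 = -10 or -2.
Step 6. [x - 7 = -10 or -2] 7 comes off first (add 7). So sub: x = -3 or 5.

Answer: x ∈ {-3, 5}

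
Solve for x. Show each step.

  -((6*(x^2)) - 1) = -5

Step 1. [-((6*(x^2)) - 1) = -5] LHS negated; negate both sides ⇒ neg: (6*(x^2)) - 1 = 5.
Step 2. [(6*(x^2)) - 1 = 5] -1 is outermost — add 1 both sides ⇒ sub: 6*(x^2) = 6.
Step 3. [6*(x^2) = 6] divide by the outer 6. So div: x^2 = 1.
Step 4. [x^2 = 1] √ both sides: 1 ≥ 0 gives two branches, so sqrt: x = 1 or -1.

Answer: x ∈ {-1, 1}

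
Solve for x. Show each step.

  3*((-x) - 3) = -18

Step 1. [3*((-x) - 3) = -18] divide by the outer 3, so div: (-x) - 3 = -6.
Step 2. [(-x) - 3 = -6] add 3: x sits inside (… - 3) ⇒ sub: -x = -3.
Step 3. [-x = -3] leading − — multiply by −1 ⇒ neg: x = 3.

Answer: x ∈ {3}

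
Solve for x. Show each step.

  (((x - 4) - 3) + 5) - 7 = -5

Step 1. [(((x - 4) - 3) + 5) - 7 = -5] -7 is outermost — add 7 both sides. So sub: ((x - 4) - 3) + 5 = 2.
Step 2. [((x - 4) - 3) + 5 = 2] the outer +5 inverts by subtracting 5, so sub: (x - 4) - 3 = -3.
Step 3. [(x - 4) - 3 = -3] 3 comes off first (add 3), so sub: x - 4 = 0.
Step 4. [x - 4 = 0] add 4: x sits inside (… - 4) ⇒ sub: x = 4.

Answer: x ∈ {4}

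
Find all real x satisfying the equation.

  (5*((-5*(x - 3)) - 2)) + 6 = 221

Step 1. [(5*((-5*(x - 3)) - 2)) + 6 = 221] peel the +6: subtract 6 from each side ⇒ sub: 5*((-5*(x - 3)) - 2) = 215.
Step 2. [5*((-5*(x - 3)) - 2) = 215] 5·(inner) — divide through by 5 ⇒ div: (-5*(x - 3)) - 2 = 43.
Step 3. [(-5*(x - 3)) - 2 = 43] peel the -2: add 2 from each side. So sub: -5*(x - 3) = 45.
Step 4. [-5*(x - 3) = 45] -5·(inner) — divide through by -5. So div: x - 3 = -9.
Step 5. [x - 3 = -9] add 3: x sits inside (… - 3) ⇒ sub: x = -6.

Answer: x ∈ {-6}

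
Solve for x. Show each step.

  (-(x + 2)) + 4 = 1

Step 1. [(-(x + 2)) + 4 = 1] +4 is outermost — subtract 4 both sides, so sub: -(x + 2) = -3.
Step 2. [-(x + 2) = -3] flip signs both sides, so neg: x + 2 = 3.
Step 3. [x + 2 = 3] the outer +2 inverts by subtracting 2 ⇒ sub: x = 1.

Answer: x ∈ {1}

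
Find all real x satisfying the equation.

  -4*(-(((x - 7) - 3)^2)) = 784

Step 1. [-4*(-(((x - 7) - 3)^2)) = 784] divide by the outer -4. So div: -(((x - 7) - 3)^2) = -196.
Step 2. [-(((x - 7) - 3)^2) = -196] flip signs both sides ⇒ neg: ((x - 7) - 3)^2 = 196.
Step 3. [((x - 7) - 3)^2 = 196] LHS squared, RHS 196 ≥ 0: apply √ (±) ⇒ sqrt: (x - 7) - 3 = 14 or -14.
Step 4. [(x - 7) - 3 = 14 or -14] -3 is outermost — add 3 both sides. So sub: x - 7 = 17 or -11.
Step 5. [x - 7 = 17 or -11] add 7: x sits inside (… - 7) ⇒ sub: x = 24 or -4.

Answer: x ∈ {-4, 24}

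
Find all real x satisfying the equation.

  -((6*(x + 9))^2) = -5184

Step 1. [-((6*(x + 9))^2) = -5184] LHS negated; negate both sides. So neg: (6*(x + 9))^2 = 5184.
Step 2. [(6*(x + 9))^2 = 5184] 5184 ≥ 0, LHS is (·)² — take ±√ ⇒ sqrt: 6*(x + 9) = 72 or -72.
Step 3. [6*(x + 9) = 72 or -72] 6 out front; divide by 6 ⇒ div: x + 9 = 12 or -12.
Step 4. [x + 9 = 12 or -12] the outer +9 inverts by subtracting 9 ⇒ sub: x = 3 or -21.

Answer: x ∈ {-21, 3}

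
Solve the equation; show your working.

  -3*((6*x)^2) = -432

Step 1. [-3*((6*x)^2) = -432] LHS = -3·(…); ÷-3 both sides ⇒ div: (6*x)^2 = 144.
Step 2. [(6*x)^2 = 144] LHS squared, RHS 144 ≥ 0: apply √ (±) ⇒ sqrt: 6*x = 12 or -12.
Step 3. [6*x = 12 or -12] 6 out front; divide by 6 ⇒ div: x = 2 or -2.

Answer: x ∈ {-2, 2}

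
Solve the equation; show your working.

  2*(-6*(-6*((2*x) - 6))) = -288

Step 1. [2*(-6*(-6*((2*x) - 6))) = -288] 2·(inner) — divide through by 2. So div: -6*(-6*((2*x) - 6)) = -144.
Step 2. [-6*(-6*((2*x) - 6)) = -144] LHS = -6·(…); ÷-6 both sides ⇒ div: -6*((2*x) - 6) = 24.
Step 3. [-6*((2*x) - 6) = 24] divide by the outer -6, so div: (2*x) - 6 = -4.
Step 4. [(2*x) - 6 = -4] 2 | LHS and 2 | -4: pull 2 out. So factor: x - 3 = -2.
Step 5. [x - 3 = -2] the outer -3 inverts by adding 3 ⇒ sub: x = 1.

Answer: x ∈ {1}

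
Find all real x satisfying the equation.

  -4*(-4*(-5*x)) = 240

Step 1. [-4*(-4*(-5*x)) = 240] divide by the outer -4, so div: -4*(-5*x) = -60.
Step 2. [-4*(-5*x) = -60] -4 out front; divide by -4. So div: -5*x = 15.
Step 3. [-5*x = 15] leading coefficient -5: divide by -5, so div: x = -3.

Answer: x ∈ {-3}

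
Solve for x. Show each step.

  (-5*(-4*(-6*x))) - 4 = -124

Step 1. [(-5*(-4*(-6*x))) - 4 = -124] peel the -4: add 4 from each side, so sub: -5*(-4*(-6*x)) = -120.
Step 2. [-5*(-4*(-6*x)) = -120] leading coefficient -5: divide by -5 ⇒ div: -4*(-6*x) = 24.
Step 3. [-4*(-6*x) = 24] LHS = -4·(…); ÷-4 both sides. So div: -6*x = -6.
Step 4. [-6*x = -6] leading coefficient -6: divide by -6, so div: x = 1.

Answer: x ∈ {1}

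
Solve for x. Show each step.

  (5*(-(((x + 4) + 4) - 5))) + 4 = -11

Step 1. [(5*(-(((x + 4) + 4) - 5))) + 4 = -11] subtract 4: x sits inside (… + 4). So sub: 5*(-(((x + 4) + 4) - 5)) = -15.
Step 2. [5*(-(((x + 4) + 4) - 5)) = -15] 5 out front; divide by 5 ⇒ div: -(((x + 4) + 4) - 5) = -3.
Step 3. [-(((x + 4) + 4) - 5) = -3] LHS negated; negate both sides ⇒ neg: ((x + 4) + 4) - 5 = 3.
Step 4. [((x + 4) + 4) - 5 = 3] add 5: x sits inside (… - 5). So sub: (x + 4) + 4 = 8.
Step 5. [(x + 4) + 4 = 8] +4 is outermost — subtract 4 both sides, so sub: x + 4 = 4.
Step 6. [x + 4 = 4] 4 comes off first (subtract 4). So sub: x = 0.

Answer: x ∈ {0}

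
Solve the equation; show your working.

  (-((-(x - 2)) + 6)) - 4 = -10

Step 1. [(-((-(x - 2)) + 6)) - 4 = -10] -4 is outermost — add 4 both sides ⇒ sub: -((-(x - 2)) + 6) = -6.
Step 2. [-((-(x - 2)) + 6) = -6] flip signs both sides ⇒ neg: (-(x - 2)) + 6 = 6.
Step 3. [(-(x - 2)) + 6 = 6] peel the +6: subtract 6 from each side ⇒ sub: -(x - 2) = 0.
Step 4. [-(x - 2) = 0] flip signs both sides, so neg: x - 2 = 0.
Step 5. [x - 2 = 0] 2 comes off first (add 2) ⇒ sub: x = 2.

Answer: x ∈ {2}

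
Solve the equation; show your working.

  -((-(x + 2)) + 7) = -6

Step 1. [-((-(x + 2)) + 7) = -6] LHS negated; negate both sides. So neg: (-(x + 2)) + 7 = 6.
Step 2. [(-(x + 2)) + 7 = 6] peel the +7: subtract 7 from each side, so sub: -(x + 2) = -1.
Step 3. [-(x + 2) = -1] flip signs both sides, so neg: x + 2 = 1.
Step 4. [x + 2 = 1] +2 is outermost — subtract 2 both sides ⇒ sub: x = -1.

Answer: x ∈ {-1}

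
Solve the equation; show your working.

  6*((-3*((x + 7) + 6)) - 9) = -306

Step 1. [6*((-3*((x + 7) + 6)) - 9) = -306] LHS = 6·(…); ÷6 both sides. So div: (-3*((x + 7) + 6)) - 9 = -51.
Step 2. [(-3*((x + 7) + 6)) - 9 = -51] -3 divides every term; factor it out ⇒ factor: ((x + 7) + 6) + 3 = 17.
Step 3. [((x + 7) + 6) + 3 = 17] +3 is outermost — subtract 3 both sides ⇒ sub: (x + 7) + 6 = 14.
Step 4. [(x + 7) + 6 = 14] +6 is outermost — subtract 6 both sides, so sub: x + 7 = 8.
Step 5. [x + 7 = 8] +7 is outermost — subtract 7 both sides, so sub: x = 1.

Answer: x ∈ {1}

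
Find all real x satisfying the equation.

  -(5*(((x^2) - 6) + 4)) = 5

Step 1. [-(5*(((x^2) - 6) + 4)) = 5] flip signs both sides, so neg: 5*(((x^2) - 6) + 4) = -5.
Step 2. [5*(((x^2) - 6) + 4) = -5] leading coefficient 5: divide by 5, so div: ((x^2) - 6) + 4 = -1.
Step 3. [((x^2) - 6) + 4 = -1] +4 is outermost — subtract 4 both sides ⇒ sub: (x^2) - 6 = -5.
Step 4. [(x^2) - 6 = -5] the outer -6 inverts by adding 6. So sub: x^2 = 1.
Step 5. [x^2 = 1] √ both sides: 1 ≥ 0 gives two branches, so sqrt: x = 1 or -1.

Answer: x ∈ {-1, 1}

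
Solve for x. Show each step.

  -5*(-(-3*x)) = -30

Step 1. [-5*(-(-3*x)) = -30] leading coefficient -5: divide by -5. So div: -(-3*x) = 6.
Step 2. [-(-3*x) = 6] LHS negated; negate both sides, so neg: -3*x = -6.
Step 3. [-3*x = -6] -3·(inner) — divide through by -3. So div: x = 2.

Answer: x ∈ {2}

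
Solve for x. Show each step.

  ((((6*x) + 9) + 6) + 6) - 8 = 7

Step 1. [((((6*x) + 9) + 6) + 6) - 8 = 7] -8 is outermost — add 8 both sides ⇒ sub: (((6*x) + 9) + 6) + 6 = 15.
Step 2. [(((6*x) + 9) + 6) + 6 = 15] +6 is outermost — subtract 6 both sides. So sub: ((6*x) + 9) + 6 = 9.
Step 3. [((6*x) + 9) + 6 = 9] subtract 6: x sits inside (… + 6) ⇒ sub: (6*x) + 9 = 3.
Step 4. [(6*x) + 9 = 3] the outer +9 inverts by subtracting 9, so sub: 6*x = -6.
Step 5. [6*x = -6] 6 out front; divide by 6, so div: x = -1.

Answer: x ∈ {-1}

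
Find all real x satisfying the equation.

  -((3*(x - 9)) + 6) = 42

Step 1. [-((3*(x - 9)) + 6) = 42] flip signs both sides. So neg: (3*(x - 9)) + 6 = -42.
Step 2. [(3*(x - 9)) + 6 = -42] +6 is outermost — subtract 6 both sides ⇒ sub: 3*(x - 9) = -48.
Step 3. [3*(x - 9) = -48] LHS = 3·(…); ÷3 both sides. So div: x - 9 = -16.
Step 4. [x - 9 = -16] 9 comes off first (add 9). So sub: x = -7.

Answer: x ∈ {-7}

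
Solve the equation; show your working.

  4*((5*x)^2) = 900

Step 1. [4*((5*x)^2) = 900] divide by the outer 4 ⇒ div: (5*x)^2 = 225.
Step 2. [(5*x)^2 = 225] LHS squared, RHS 225 ≥ 0: apply √ (±) ⇒ sqrt: 5*x = 15 or -15.
Step 3. [5*x = 15 or -15] divide by the outer 5, so div: x = 3 or -3.

Answer: x ∈ {-3, 3}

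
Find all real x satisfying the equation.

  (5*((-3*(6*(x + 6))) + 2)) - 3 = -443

Step 1. [(5*((-3*(6*(x + 6))) + 2)) - 3 = -443] peel the -3: add 3 from each side ⇒ sub: 5*((-3*(6*(x + 6))) + 2) = -440.
Step 2. [5*((-3*(6*(x + 6))) + 2) = -440] leading coefficient 5: divide by 5. So div: (-3*(6*(x + 6))) + 2 = -88.
Step 3. [(-3*(6*(x + 6))) + 2 = -88] the outer +2 inverts by subtracting 2, so sub: -3*(6*(x + 6)) = -90.
Step 4. [-3*(6*(x + 6)) = -90] -3·(inner) — divide through by -3. So div: 6*(x + 6) = 30.
Step 5. [6*(x + 6) = 30] 6 out front; divide by 6. So div: x + 6 = 5.
Step 6. [x + 6 = 5] the outer +6 inverts by subtracting 6, so sub: x = -1.

Answer: x ∈ {-1}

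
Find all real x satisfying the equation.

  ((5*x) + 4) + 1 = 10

Step 1. [((5*x) + 4) + 1 = 10] +1 is outermost — subtract 1 both sides, so sub: (5*x) + 4 = 9.
Step 2. [(5*x) + 4 = 9] peel the +4: subtract 4 from each side, so sub: 5*x = 5.
Step 3. [5*x = 5] divide by the outer 5, so div: x = 1.

Answer: x ∈ {1}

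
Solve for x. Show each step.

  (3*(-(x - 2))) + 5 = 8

Step 1. [(3*(-(x - 2))) + 5 = 8] +5 is outermost — subtract 5 both sides, so sub: 3*(-(x - 2)) = 3.
Step 2. [3*(-(x - 2)) = 3] LHS = 3·(…); ÷3 both sides ⇒ div: -(x - 2) = 1.
Step 3. [-(x - 2) = 1] LHS negated; negate both sides ⇒ neg: x - 2 = -1.
Step 4. [x - 2 = -1] the outer -2 inverts by adding 2 ⇒ sub: x = 1.

Answer: x ∈ {1}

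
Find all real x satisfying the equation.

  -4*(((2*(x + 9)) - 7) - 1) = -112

Step 1. [-4*(((2*(x + 9)) - 7) - 1) = -112] leading coefficient -4: divide by -4. So div: ((2*(x + 9)) - 7) - 1 = 28.
Step 2. [((2*(x + 9)) - 7) - 1 = 28] peel the -1: add 1 from each side. So sub: (2*(x + 9)) - 7 = 29.
Step 3. [(2*(x + 9)) - 7 = 29] 7 comes off first (add 7) ⇒ sub: 2*(x + 9) = 36.
Step 4. [2*(x + 9) = 36] LHS = 2·(…); ÷2 both sides. So div: x + 9 = 18.
Step 5. [x + 9 = 18] 9 comes off first (subtract 9) ⇒ sub: x = 9.

Answer: x ∈ {9}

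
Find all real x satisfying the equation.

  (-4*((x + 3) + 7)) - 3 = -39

Step 1. [(-4*((x + 3) + 7)) - 3 = -39] add 3: x sits inside (… - 3) ⇒ sub: -4*((x + 3) + 7) = -36.
Step 2. [-4*((x + 3) + 7) = -36] -4 out front; divide by -4. So div: (x + 3) + 7 = 9.
Step 3. [(x + 3) + 7 = 9] peel the +7: subtract 7 from each side, so sub: x + 3 = 2.
Step 4. [x + 3 = 2] 3 comes off first (subtract 3). So sub: x = -1.

Answer: x ∈ {-1}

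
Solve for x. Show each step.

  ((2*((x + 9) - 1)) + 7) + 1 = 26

Step 1. [((2*((x + 9) - 1)) + 7) + 1 = 26] the outer +1 inverts by subtracting 1 ⇒ sub: (2*((x + 9) - 1)) + 7 = 25.
Step 2. [(2*((x + 9) - 1)) + 7 = 25] the outer +7 inverts by subtracting 7. So sub: 2*((x + 9) - 1) = 18.
Step 3. [2*((x + 9) - 1) = 18] LHS = 2·(…); ÷2 both sides. So div: (x + 9) - 1 = 9.
Step 4. [(x + 9) - 1 = 9] -1 is outermost — add 1 both sides. So sub: x + 9 = 10.
Step 5. [x + 9 = 10] the outer +9 inverts by subtracting 9. So sub: x = 1.

Answer: x ∈ {1}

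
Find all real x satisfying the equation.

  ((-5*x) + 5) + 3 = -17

Step 1. [((-5*x) + 5) + 3 = -17] +3 is outermost — subtract 3 both sides. So sub: (-5*x) + 5 = -20.
Step 2. [(-5*x) + 5 = -20] common factor -5 (LHS and -20) — divide through, so factor: x - 1 = 4.
Step 3. [x - 1 = 4] add 1: x sits inside (… - 1). So sub: x = 5.

Answer: x ∈ {5}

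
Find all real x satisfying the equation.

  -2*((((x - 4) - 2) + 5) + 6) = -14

Step 1. [-2*((((x - 4) - 2) + 5) + 6) = -14] LHS = -2·(…); ÷-2 both sides ⇒ div: (((x - 4) - 2) + 5) + 6 = 7.
Step 2. [(((x - 4) - 2) + 5) + 6 = 7] subtract 6: x sits inside (… + 6). So sub: ((x - 4) - 2) + 5 = 1.
Step 3. [((x - 4) - 2) + 5 = 1] the outer +5 inverts by subtracting 5 ⇒ sub: (x - 4) - 2 = -4.
Step 4. [(x - 4) - 2 = -4] peel the -2: add 2 from each side, so sub: x - 4 = -2.
Step 5. [x - 4 = -2] peel the -4: add 4 from each side. So sub: x = 2.

Answer: x ∈ {2}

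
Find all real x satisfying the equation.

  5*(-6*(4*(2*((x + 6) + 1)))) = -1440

Step 1. [5*(-6*(4*(2*((x + 6) + 1)))) = -1440] divide by the outer 5, so div: -6*(4*(2*((x + 6) + 1))) = -288.
Step 2. [-6*(4*(2*((x + 6) + 1))) = -288] LHS = -6·(…); ÷-6 both sides ⇒ div: 4*(2*((x + 6) + 1)) = 48.
Step 3. [4*(2*((x + 6) + 1)) = 48] 4·(inner) — divide through by 4. So div: 2*((x + 6) + 1) = 12.
Step 4. [2*((x + 6) + 1) = 12] 2·(inner) — divide through by 2 ⇒ div: (x + 6) + 1 = 6.
Step 5. [(x + 6) + 1 = 6] +1 is outermost — subtract 1 both sides ⇒ sub: x + 6 = 5.
Step 6. [x + 6 = 5] the outer +6 inverts by subtracting 6. So sub: x = -1.

Answer: x ∈ {-1}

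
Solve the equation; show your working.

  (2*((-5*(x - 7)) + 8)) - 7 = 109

Step 1. [(2*((-5*(x - 7)) + 8)) - 7 = 109] -7 is outermost — add 7 both sides, so sub: 2*((-5*(x - 7)) + 8) = 116.
Step 2. [2*((-5*(x - 7)) + 8) = 116] 2 out front; divide by 2. So div: (-5*(x - 7)) + 8 = 58.
Step 3. [(-5*(x - 7)) + 8 = 58] 8 comes off first (subtract 8), so sub: -5*(x - 7) = 50.
Step 4. [-5*(x - 7) = 50] -5·(inner) — divide through by -5 ⇒ div: x - 7 = -10.
Step 5. [x - 7 = -10] peel the -7: add 7 from each side, so sub: x = -3.

Answer: x ∈ {-3}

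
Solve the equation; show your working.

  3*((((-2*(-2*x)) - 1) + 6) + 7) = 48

Step 1. [3*((((-2*(-2*x)) - 1) + 6) + 7) = 48] 3·(inner) — divide through by 3. So div: (((-2*(-2*x)) - 1) + 6) + 7 = 16.
Step 2. [(((-2*(-2*x)) - 1) + 6) + 7 = 16] +7 is outermost — subtract 7 both sides ⇒ sub: ((-2*(-2*x)) - 1) + 6 = 9.
Step 3. [((-2*(-2*x)) - 1) + 6 = 9] the outer +6 inverts by subtracting 6, so sub: (-2*(-2*x)) - 1 = 3.
Step 4. [(-2*(-2*x)) - 1 = 3] peel the -1: add 1 from each side, so sub: -2*(-2*x) = 4.
Step 5. [-2*(-2*x) = 4] LHS = -2·(…); ÷-2 both sides ⇒ div: -2*x = -2.
Step 6. [-2*x = -2] divide by the outer -2 ⇒ div: x = 1.

Answer: x ∈ {1}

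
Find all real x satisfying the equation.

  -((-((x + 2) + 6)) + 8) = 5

Step 1. [-((-((x + 2) + 6)) + 8) = 5] LHS negated; negate both sides. So neg: (-((x + 2) + 6)) + 8 = -5.
Step 2. [(-((x + 2) + 6)) + 8 = -5] 8 comes off first (subtract 8), so sub: -((x + 2) + 6) = -13.
Step 3. [-((x + 2) + 6) = -13] flip signs both sides ⇒ neg: (x + 2) + 6 = 13.
Step 4. [(x + 2) + 6 = 13] 6 comes off first (subtract 6), so sub: x + 2 = 7.
Step 5. [x + 2 = 7] the outer +2 inverts by subtracting 2. So sub: x = 5.

Answer: x ∈ {5}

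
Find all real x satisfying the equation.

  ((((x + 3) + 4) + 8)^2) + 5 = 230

Step 1. [((((x + 3) + 4) + 8)^2) + 5 = 230] +5 is outermost — subtract 5 both sides. So sub: (((x + 3) + 4) + 8)^2 = 225.
Step 2. [(((x + 3) + 4) + 8)^2 = 225] LHS squared, RHS 225 ≥ 0: apply √ (±). So sqrt: ((x + 3) + 4) + 8 = 15 or -15.
Step 3. [((x + 3) + 4) + 8 = 15 or -15] the outer +8 inverts by subtracting 8. So sub: (x + 3) + 4 = 7 or -23.
Step 4. [(x + 3) + 4 = 7 or -23] the outer +4 inverts by subtracting 4 ⇒ sub: x + 3 = 3 or -27.
Step 5. [x + 3 = 3 or -27] +3 is outermost — subtract 3 both sides. So sub: x = 0 or -30.

Answer: x ∈ {-30, 0}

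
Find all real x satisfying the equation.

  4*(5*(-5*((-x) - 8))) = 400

Step 1. [4*(5*(-5*((-x) - 8))) = 400] leading coefficient 4: divide by 4. So div: 5*(-5*((-x) - 8)) = 100.
Step 2. [5*(-5*((-x) - 8)) = 100] leading coefficient 5: divide by 5 ⇒ div: -5*((-x) - 8) = 20.
Step 3. [-5*((-x) - 8) = 20] LHS = -5·(…); ÷-5 both sides. So div: (-x) - 8 = -4.
Step 4. [(-x) - 8 = -4] -8 is outermost — add 8 both sides, so sub: -x = 4.
Step 5. [-x = 4] leading − — multiply by −1, so neg: x = -4.

Answer: x ∈ {-4}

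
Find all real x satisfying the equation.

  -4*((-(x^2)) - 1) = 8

Step 1. [-4*((-(x^2)) - 1) = 8] leading coefficient -4: divide by -4, so div: (-(x^2)) - 1 = -2.
Step 2. [(-(x^2)) - 1 = -2] add 1: x sits inside (… - 1), so sub: -(x^2) = -1.
Step 3. [-(x^2) = -1] leading − — multiply by −1. So neg: x^2 = 1.
Step 4. [x^2 = 1] √ both sides: 1 ≥ 0 gives two branches ⇒ sqrt: x = 1 or -1.

Answer: x ∈ {-1, 1}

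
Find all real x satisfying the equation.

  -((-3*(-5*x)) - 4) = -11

Step 1. [-((-3*(-5*x)) - 4) = -11] LHS negated; negate both sides ⇒ neg: (-3*(-5*x)) - 4 = 11.
Step 2. [(-3*(-5*x)) - 4 = 11] 4 comes off first (add 4). So sub: -3*(-5*x) = 15.
Step 3. [-3*(-5*x) = 15] -3 out front; divide by -3 ⇒ div: -5*x = -5.
Step 4. [-5*x = -5] -5·(inner) — divide through by -5. So div: x = 1.

Answer: x ∈ {1}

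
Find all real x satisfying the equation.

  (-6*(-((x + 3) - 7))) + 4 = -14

Step 1. [(-6*(-((x + 3) - 7))) + 4 = -14] +4 is outermost — subtract 4 both sides ⇒ sub: -6*(-((x + 3) - 7)) = -18.
Step 2. [-6*(-((x + 3) - 7)) = -18] LHS = -6·(…); ÷-6 both sides, so div: -((x + 3) - 7) = 3.
Step 3. [-((x + 3) - 7) = 3] leading − — multiply by −1, so neg: (x + 3) - 7 = -3.
Step 4. [(x + 3) - 7 = -3] add 7: x sits inside (… - 7) ⇒ sub: x + 3 = 4.
Step 5. [x + 3 = 4] 3 comes off first (subtract 3). So sub: x = 1.

Answer: x ∈ {1}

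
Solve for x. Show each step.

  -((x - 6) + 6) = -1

Step 1. [-((x - 6) + 6) = -1] LHS negated; negate both sides. So neg: (x - 6) + 6 = 1.
Step 2. [(x - 6) + 6 = 1] 6 comes off first (subtract 6), so sub: x - 6 = -5.
Step 3. [x - 6 = -5] peel the -6: add 6 from each side. So sub: x = 1.

Answer: x ∈ {1}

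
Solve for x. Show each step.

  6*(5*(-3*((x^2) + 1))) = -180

Step 1. [6*(5*(-3*((x^2) + 1))) = -180] divide by the outer 6 ⇒ div: 5*(-3*((x^2) + 1)) = -30.
Step 2. [5*(-3*((x^2) + 1)) = -30] LHS = 5·(…); ÷5 both sides. So div: -3*((x^2) + 1) = -6.
Step 3. [-3*((x^2) + 1) = -6] leading coefficient -3: divide by -3, so div: (x^2) + 1 = 2.
Step 4. [(x^2) + 1 = 2] +1 is outermost — subtract 1 both sides ⇒ sub: x^2 = 1.
Step 5. [x^2 = 1] √ both sides: 1 ≥ 0 gives two branches ⇒ sqrt: x = 1 or -1.

Answer: x ∈ {-1, 1}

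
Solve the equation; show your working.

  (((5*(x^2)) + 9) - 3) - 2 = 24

Step 1. [(((5*(x^2)) + 9) - 3) - 2 = 24] 2 comes off first (add 2). So sub: ((5*(x^2)) + 9) - 3 = 26.
Step 2. [((5*(x^2)) + 9) - 3 = 26] the outer -3 inverts by adding 3. So sub: (5*(x^2)) + 9 = 29.
Step 3. [(5*(x^2)) + 9 = 29] +9 is outermost — subtract 9 both sides. So sub: 5*(x^2) = 20.
Step 4. [5*(x^2) = 20] 5·(inner) — divide through by 5 ⇒ div: x^2 = 4.
Step 5. [x^2 = 4] √ both sides: 4 ≥ 0 gives two branches. So sqrt: x = 2 or -2.

Answer: x ∈ {-2, 2}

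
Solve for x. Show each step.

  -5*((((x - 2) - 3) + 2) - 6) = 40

Step 1. [-5*((((x - 2) - 3) + 2) - 6) = 40] -5·(inner) — divide through by -5, so div: (((x - 2) - 3) + 2) - 6 = -8.
Step 2. [(((x - 2) - 3) + 2) - 6 = -8] peel the -6: add 6 from each side ⇒ sub: ((x - 2) - 3) + 2 = -2.
Step 3. [((x - 2) - 3) + 2 = -2] 2 comes off first (subtract 2). So sub: (x - 2) - 3 = -4.
Step 4. [(x - 2) - 3 = -4] -3 is outermost — add 3 both sides ⇒ sub: x - 2 = -1.
Step 5. [x - 2 = -1] the outer -2 inverts by adding 2. So sub: x = 1.

Answer: x ∈ {1}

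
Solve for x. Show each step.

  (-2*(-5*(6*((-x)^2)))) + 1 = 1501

Step 1. [(-2*(-5*(6*((-x)^2)))) + 1 = 1501] 1 comes off first (subtract 1) ⇒ sub: -2*(-5*(6*((-x)^2))) = 1500.
Step 2. [-2*(-5*(6*((-x)^2))) = 1500] -2·(inner) — divide through by -2, so div: -5*(6*((-x)^2)) = -750.
Step 3. [-5*(6*((-x)^2)) = -750] divide by the outer -5, so div: 6*((-x)^2) = 150.
Step 4. [6*((-x)^2) = 150] 6 out front; divide by 6. So div: (-x)^2 = 25.
Step 5. [(-x)^2 = 25] 25 ≥ 0, LHS is (·)² — take ±√, so sqrt: -x = 5 or -5.
Step 6. [-x = 5 or -5] leading − — multiply by −1 ⇒ neg: x = -5 or 5.

Answer: x ∈ {-5, 5}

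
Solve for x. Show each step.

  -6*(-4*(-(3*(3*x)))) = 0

Step 1. [-6*(-4*(-(3*(3*x)))) = 0] leading coefficient -6: divide by -6, so div: -4*(-(3*(3*x))) = 0.
Step 2. [-4*(-(3*(3*x))) = 0] -4·(inner) — divide through by -4. So div: -(3*(3*x)) = 0.
Step 3. [-(3*(3*x)) = 0] LHS negated; negate both sides. So neg: 3*(3*x) = 0.
Step 4. [3*(3*x) = 0] leading coefficient 3: divide by 3, so div: 3*x = 0.
Step 5. [3*x = 0] 3 out front; divide by 3, so div: x = 0.

Answer: x ∈ {0}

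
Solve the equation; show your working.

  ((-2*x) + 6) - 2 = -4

Step 1. [((-2*x) + 6) - 2 = -4] the outer -2 inverts by adding 2, so sub: (-2*x) + 6 = -2.
Step 2. [(-2*x) + 6 = -2] -2 divides every term; factor it out ⇒ factor: x - 3 = 1.
Step 3. [x - 3 = 1] 3 comes off first (add 3), so sub: x = 4.

Answer: x ∈ {4}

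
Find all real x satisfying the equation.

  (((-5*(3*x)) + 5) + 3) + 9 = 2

Step 1. [(((-5*(3*x)) + 5) + 3) + 9 = 2] peel the +9: subtract 9 from each side, so sub: ((-5*(3*x)) + 5) + 3 = -7.
Step 2. [((-5*(3*x)) + 5) + 3 = -7] peel the +3: subtract 3 from each side. So sub: (-5*(3*x)) + 5 = -10.
Step 3. [(-5*(3*x)) + 5 = -10] common factor -5 (LHS and -10) — divide through. So factor: (3*x) - 1 = 2.
Step 4. [(3*x) - 1 = 2] the outer -1 inverts by adding 1, so sub: 3*x = 3.
Step 5. [3*x = 3] leading coefficient 3: divide by 3 ⇒ div: x = 1.

Answer: x ∈ {1}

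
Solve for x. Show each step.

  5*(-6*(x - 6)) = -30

Step 1. [5*(-6*(x - 6)) = -30] 5·(inner) — divide through by 5, so div: -6*(x - 6) = -6.
Step 2. [-6*(x - 6) = -6] -6 out front; divide by -6, so div: x - 6 = 1.
Step 3. [x - 6 = 1] add 6: x sits inside (… - 6) ⇒ sub: x = 7.

Answer: x ∈ {7}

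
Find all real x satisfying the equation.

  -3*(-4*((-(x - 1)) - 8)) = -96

Step 1. [-3*(-4*((-(x - 1)) - 8)) = -96] divide by the outer -3 ⇒ div: -4*((-(x - 1)) - 8) = 32.
Step 2. [-4*((-(x - 1)) - 8) = 32] -4 out front; divide by -4 ⇒ div: (-(x - 1)) - 8 = -8.
Step 3. [(-(x - 1)) - 8 = -8] peel the -8: add 8 from each side. So sub: -(x - 1) = 0.
Step 4. [-(x - 1) = 0] flip signs both sides ⇒ neg: x - 1 = 0.
Step 5. [x - 1 = 0] the outer -1 inverts by adding 1 ⇒ sub: x = 1.

Answer: x ∈ {1}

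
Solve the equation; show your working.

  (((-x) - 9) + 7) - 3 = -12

Step 1. [(((-x) - 9) + 7) - 3 = -12] the outer -3 inverts by adding 3. So sub: ((-x) - 9) + 7 = -9.
Step 2. [((-x) - 9) + 7 = -9] +7 is outermost — subtract 7 both sides ⇒ sub: (-x) - 9 = -16.
Step 3. [(-x) - 9 = -16] 9 comes off first (add 9). So sub: -x = -7.
Step 4. [-x = -7] flip signs both sides. So neg: x = 7.

Answer: x ∈ {7}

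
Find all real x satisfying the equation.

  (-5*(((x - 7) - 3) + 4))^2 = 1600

Step 1. [(-5*(((x - 7) - 3) + 4))^2 = 1600] LHS squared, RHS 1600 ≥ 0: apply √ (±). So sqrt: -5*(((x - 7) - 3) + 4) = 40 or -40.
Step 2. [-5*(((x - 7) - 3) + 4) = 40 or -40] -5·(inner) — divide through by -5 ⇒ div: ((x - 7) - 3) + 4 = -8 or 8.
Step 3. [((x - 7) - 3) + 4 = -8 or 8] subtract 4: x sits inside (… + 4). So sub: (x - 7) - 3 = -12 or 4.
Step 4. [(x - 7) - 3 = -12 or 4] peel the -3: add 3 from each side ⇒ sub: x - 7 = -9 or 7.
Step 5. [x - 7 = -9 or 7] the outer -7 inverts by adding 7. So sub: x = -2 or 14.

Answer: x ∈ {-2, 14}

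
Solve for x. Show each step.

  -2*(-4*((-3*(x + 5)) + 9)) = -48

Step 1. [-2*(-4*((-3*(x + 5)) + 9)) = -48] -2 out front; divide by -2, so div: -4*((-3*(x + 5)) + 9) = 24.
Step 2. [-4*((-3*(x + 5)) + 9) = 24] -4·(inner) — divide through by -4, so div: (-3*(x + 5)) + 9 = -6.
Step 3. [(-3*(x + 5)) + 9 = -6] -3 divides every term; factor it out. So factor: (x + 5) - 3 = 2.
Step 4. [(x + 5) - 3 = 2] the outer -3 inverts by adding 3. So sub: x + 5 = 5.
Step 5. [x + 5 = 5] 5 comes off first (subtract 5), so sub: x = 0.

Answer: x ∈ {0}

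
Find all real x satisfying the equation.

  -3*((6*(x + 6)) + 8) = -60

Step 1. [-3*((6*(x + 6)) + 8) = -60] leading coefficient -3: divide by -3. So div: (6*(x + 6)) + 8 = 20.
Step 2. [(6*(x + 6)) + 8 = 20] the outer +8 inverts by subtracting 8. So sub: 6*(x + 6) = 12.
Step 3. [6*(x + 6) = 12] leading coefficient 6: divide by 6 ⇒ div: x + 6 = 2.
Step 4. [x + 6 = 2] +6 is outermost — subtract 6 both sides, so sub: x = -4.

Answer: x ∈ {-4}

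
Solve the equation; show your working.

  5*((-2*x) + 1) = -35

Step 1. [5*((-2*x) + 1) = -35] 5 out front; divide by 5 ⇒ div: (-2*x) + 1 = -7.
Step 2. [(-2*x) + 1 = -7] the outer +1 inverts by subtracting 1. So sub: -2*x = -8.
Step 3. [-2*x = -8] divide by the outer -2, so div: x = 4.

Answer: x ∈ {4}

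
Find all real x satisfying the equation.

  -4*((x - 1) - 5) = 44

Step 1. [-4*((x - 1) - 5) = 44] -4 out front; divide by -4 ⇒ div: (x - 1) - 5 = -11.
Step 2. [(x - 1) - 5 = -11] 5 comes off first (add 5) ⇒ sub: x - 1 = -6.
Step 3. [x - 1 = -6] the outer -1 inverts by adding 1 ⇒ sub: x = -5.

Answer: x ∈ {-5}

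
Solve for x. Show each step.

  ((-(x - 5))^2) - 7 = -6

Step 1. [((-(x - 5))^2) - 7 = -6] peel the -7: add 7 from each side, so sub: (-(x - 5))^2 = 1.
Step 2. [(-(x - 5))^2 = 1] 1 ≥ 0, LHS is (·)² — take ±√ ⇒ sqrt: -(x - 5) = 1 or -1.
Step 3. [-(x - 5) = 1 or -1] LHS negated; negate both sides. So neg: x - 5 = -1 or 1.
Step 4. [x - 5 = -1 or 1] -5 is outermost — add 5 both sides ⇒ sub: x = 4 or 6.

Answer: x ∈ {4, 6}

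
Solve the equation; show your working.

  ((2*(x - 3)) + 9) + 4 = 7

Step 1. [((2*(x - 3)) + 9) + 4 = 7] peel the +4: subtract 4 from each side, so sub: (2*(x - 3)) + 9 = 3.
Step 2. [(2*(x - 3)) + 9 = 3] +9 is outermost — subtract 9 both sides. So sub: 2*(x - 3) = -6.
Step 3. [2*(x - 3) = -6] divide by the outer 2 ⇒ div: x - 3 = -3.
Step 4. [x - 3 = -3] peel the -3: add 3 from each side ⇒ sub: x = 0.

Answer: x ∈ {0}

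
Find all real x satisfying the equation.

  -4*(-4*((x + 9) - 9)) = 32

Step 1. [-4*(-4*((x + 9) - 9)) = 32] -4·(inner) — divide through by -4 ⇒ div: -4*((x + 9) - 9) = -8.
Step 2. [-4*((x + 9) - 9) = -8] LHS = -4·(…); ÷-4 both sides, so div: (x + 9) - 9 = 2.
Step 3. [(x + 9) - 9 = 2] the outer -9 inverts by adding 9, so sub: x + 9 = 11.
Step 4. [x + 9 = 11] peel the +9: subtract 9 from each side ⇒ sub: x = 2.

Answer: x ∈ {2}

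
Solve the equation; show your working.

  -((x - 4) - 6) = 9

Step 1. [-((x - 4) - 6) = 9] leading − — multiply by −1, so neg: (x - 4) - 6 = -9.
Step 2. [(x - 4) - 6 = -9] 6 comes off first (add 6), so sub: x - 4 = -3.
Step 3. [x - 4 = -3] add 4: x sits inside (… - 4). So sub: x = 1.

Answer: x ∈ {1}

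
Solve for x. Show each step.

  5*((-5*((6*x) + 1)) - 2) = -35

Step 1. [5*((-5*((6*x) + 1)) - 2) = -35] 5·(inner) — divide through by 5. So div: (-5*((6*x) + 1)) - 2 = -7.
Step 2. [(-5*((6*x) + 1)) - 2 = -7] peel the -2: add 2 from each side. So sub: -5*((6*x) + 1) = -5.
Step 3. [-5*((6*x) + 1) = -5] LHS = -5·(…); ÷-5 both sides. So div: (6*x) + 1 = 1.
Step 4. [(6*x) + 1 = 1] the outer +1 inverts by subtracting 1, so sub: 6*x = 0.
Step 5. [6*x = 0] divide by the outer 6 ⇒ div: x = 0.

Answer: x ∈ {0}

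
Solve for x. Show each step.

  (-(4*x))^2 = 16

Step 1. [(-(4*x))^2 = 16] 16 ≥ 0, LHS is (·)² — take ±√. So sqrt: -(4*x) = 4 or -4.
Step 2. [-(4*x) = 4 or -4] LHS negated; negate both sides ⇒ neg: 4*x = -4 or 4.
Step 3. [4*x = -4 or 4] 4 out front; divide by 4. So div: x = -1 or 1.

Answer: x ∈ {-1, 1}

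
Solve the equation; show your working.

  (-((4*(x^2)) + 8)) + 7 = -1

Step 1. [(-((4*(x^2)) + 8)) + 7 = -1] peel the +7: subtract 7 from each side, so sub: -((4*(x^2)) + 8) = -8.
Step 2. [-((4*(x^2)) + 8) = -8] flip signs both sides ⇒ neg: (4*(x^2)) + 8 = 8.
Step 3. [(4*(x^2)) + 8 = 8] 4 | LHS and 4 | 8: pull 4 out ⇒ factor: (x^2) + 2 = 2.
Step 4. [(x^2) + 2 = 2] peel the +2: subtract 2 from each side, so sub: x^2 = 0.
Step 5. [x^2 = 0] LHS squared, RHS 0 ≥ 0: apply √ (±). So sqrt: x = 0.

Answer: x ∈ {0}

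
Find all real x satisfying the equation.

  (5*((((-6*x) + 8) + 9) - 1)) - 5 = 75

Step 1. [(5*((((-6*x) + 8) + 9) - 1)) - 5 = 75] 5 | LHS and 5 | 75: pull 5 out ⇒ factor: ((((-6*x) + 8) + 9) - 1) - 1 = 15.
Step 2. [((((-6*x) + 8) + 9) - 1) - 1 = 15] -1 is outermost — add 1 both sides, so sub: (((-6*x) + 8) + 9) - 1 = 16.
Step 3. [(((-6*x) + 8) + 9) - 1 = 16] the outer -1 inverts by adding 1 ⇒ sub: ((-6*x) + 8) + 9 = 17.
Step 4. [((-6*x) + 8) + 9 = 17] peel the +9: subtract 9 from each side, so sub: (-6*x) + 8 = 8.
Step 5. [(-6*x) + 8 = 8] peel the +8: subtract 8 from each side. So sub: -6*x = 0.
Step 6. [-6*x = 0] divide by the outer -6, so div: x = 0.

Answer: x ∈ {0}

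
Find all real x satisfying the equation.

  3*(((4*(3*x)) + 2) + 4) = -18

Step 1. [3*(((4*(3*x)) + 2) + 4) = -18] leading coefficient 3: divide by 3 ⇒ div: ((4*(3*x)) + 2) + 4 = -6.
Step 2. [((4*(3*x)) + 2) + 4 = -6] the outer +4 inverts by subtracting 4 ⇒ sub: (4*(3*x)) + 2 = -10.
Step 3. [(4*(3*x)) + 2 = -10] peel the +2: subtract 2 from each side ⇒ sub: 4*(3*x) = -12.
Step 4. [4*(3*x) = -12] 4 out front; divide by 4 ⇒ div: 3*x = -3.
Step 5. [3*x = -3] 3·(inner) — divide through by 3. So div: x = -1.

Answer: x ∈ {-1}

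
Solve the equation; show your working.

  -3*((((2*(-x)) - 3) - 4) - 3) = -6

Step 1. [-3*((((2*(-x)) - 3) - 4) - 3) = -6] divide by the outer -3. So div: (((2*(-x)) - 3) - 4) - 3 = 2.
Step 2. [(((2*(-x)) - 3) - 4) - 3 = 2] peel the -3: add 3 from each side. So sub: ((2*(-x)) - 3) - 4 = 5.
Step 3. [((2*(-x)) - 3) - 4 = 5] -4 is outermost — add 4 both sides ⇒ sub: (2*(-x)) - 3 = 9.
Step 4. [(2*(-x)) - 3 = 9] 3 comes off first (add 3), so sub: 2*(-x) = 12.
Step 5. [2*(-x) = 12] 2 out front; divide by 2 ⇒ div: -x = 6.
Step 6. [-x = 6] LHS negated; negate both sides. So neg: x = -6.

Answer: x ∈ {-6}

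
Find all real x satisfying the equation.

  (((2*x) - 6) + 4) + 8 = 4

Step 1. [(((2*x) - 6) + 4) + 8 = 4] subtract 8: x sits inside (… + 8). So sub: ((2*x) - 6) + 4 = -4.
Step 2. [((2*x) - 6) + 4 = -4] peel the +4: subtract 4 from each side, so sub: (2*x) - 6 = -8.
Step 3. [(2*x) - 6 = -8] add 6: x sits inside (… - 6) ⇒ sub: 2*x = -2.
Step 4. [2*x = -2] LHS = 2·(…); ÷2 both sides ⇒ div: x = -1.

Answer: x ∈ {-1}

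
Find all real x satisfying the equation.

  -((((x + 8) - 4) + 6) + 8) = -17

Step 1. [-((((x + 8) - 4) + 6) + 8) = -17] flip signs both sides ⇒ neg: (((x + 8) - 4) + 6) + 8 = 17.
Step 2. [(((x + 8) - 4) + 6) + 8 = 17] subtract 8: x sits inside (… + 8), so sub: ((x + 8) - 4) + 6 = 9.
Step 3. [((x + 8) - 4) + 6 = 9] 6 comes off first (subtract 6) ⇒ sub: (x + 8) - 4 = 3.
Step 4. [(x + 8) - 4 = 3] the outer -4 inverts by adding 4, so sub: x + 8 = 7.
Step 5. [x + 8 = 7] subtract 8: x sits inside (… + 8), so sub: x = -1.

Answer: x ∈ {-1}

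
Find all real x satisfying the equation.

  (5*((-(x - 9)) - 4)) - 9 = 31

Step 1. [(5*((-(x - 9)) - 4)) - 9 = 31] peel the -9: add 9 from each side, so sub: 5*((-(x - 9)) - 4) = 40.
Step 2. [5*((-(x - 9)) - 4) = 40] 5·(inner) — divide through by 5, so div: (-(x - 9)) - 4 = 8.
Step 3. [(-(x - 9)) - 4 = 8] add 4: x sits inside (… - 4), so sub: -(x - 9) = 12.
Step 4. [-(x - 9) = 12] leading − — multiply by −1. So neg: x - 9 = -12.
Step 5. [x - 9 = -12] peel the -9: add 9 from each side. So sub: x = -3.

Answer: x ∈ {-3}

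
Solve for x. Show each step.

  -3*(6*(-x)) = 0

Step 1. [-3*(6*(-x)) = 0] -3 out front; divide by -3. So div: 6*(-x) = 0.
Step 2. [6*(-x) = 0] 6 out front; divide by 6 ⇒ div: -x = 0.
Step 3. [-x = 0] leading − — multiply by −1, so neg: x = 0.

Answer: x ∈ {0}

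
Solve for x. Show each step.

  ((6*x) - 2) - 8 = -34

Step 1. [((6*x) - 2) - 8 = -34] -8 is outermost — add 8 both sides. So sub: (6*x) - 2 = -26.
Step 2. [(6*x) - 2 = -26] 2 comes off first (add 2). So sub: 6*x = -24.
Step 3. [6*x = -24] divide by the outer 6 ⇒ div: x = -4.

Answer: x ∈ {-4}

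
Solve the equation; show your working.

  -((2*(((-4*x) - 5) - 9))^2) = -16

Step 1. [-((2*(((-4*x) - 5) - 9))^2) = -16] leading − — multiply by −1 ⇒ neg: (2*(((-4*x) - 5) - 9))^2 = 16.
Step 2. [(2*(((-4*x) - 5) - 9))^2 = 16] LHS squared, RHS 16 ≥ 0: apply √ (±). So sqrt: 2*(((-4*x) - 5) - 9) = 4 or -4.
Step 3. [2*(((-4*x) - 5) - 9) = 4 or -4] 2 out front; divide by 2, so div: ((-4*x) - 5) - 9 = 2 or -2.
Step 4. [((-4*x) - 5) - 9 = 2 or -2] peel the -9: add 9 from each side, so sub: (-4*x) - 5 = 11 or 7.
Step 5. [(-4*x) - 5 = 11 or 7] 5 comes off first (add 5), so sub: -4*x = 16 or 12.
Step 6. [-4*x = 16 or 12] LHS = -4·(…); ÷-4 both sides ⇒ div: x = -4 or -3.

Answer: x ∈ {-4, -3}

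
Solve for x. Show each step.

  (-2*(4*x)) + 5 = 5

Step 1. [(-2*(4*x)) + 5 = 5] the outer +5 inverts by subtracting 5, so sub: -2*(4*x) = 0.
Step 2. [-2*(4*x) = 0] leading coefficient -2: divide by -2. So div: 4*x = 0.
Step 3. [4*x = 0] 4 out front; divide by 4, so div: x = 0.

Answer: x ∈ {0}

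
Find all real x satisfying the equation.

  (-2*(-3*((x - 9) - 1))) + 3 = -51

Step 1. [(-2*(-3*((x - 9) - 1))) + 3 = -51] +3 is outermost — subtract 3 both sides, so sub: -2*(-3*((x - 9) - 1)) = -54.
Step 2. [-2*(-3*((x - 9) - 1)) = -54] LHS = -2·(…); ÷-2 both sides. So div: -3*((x - 9) - 1) = 27.
Step 3. [-3*((x - 9) - 1) = 27] leading coefficient -3: divide by -3, so div: (x - 9) - 1 = -9.
Step 4. [(x - 9) - 1 = -9] 1 comes off first (add 1), so sub: x - 9 = -8.
Step 5. [x - 9 = -8] the outer -9 inverts by adding 9, so sub: x = 1.

Answer: x ∈ {1}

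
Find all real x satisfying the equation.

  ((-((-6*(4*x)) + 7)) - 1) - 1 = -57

Step 1. [((-((-6*(4*x)) + 7)) - 1) - 1 = -57] 1 comes off first (add 1) ⇒ sub: (-((-6*(4*x)) + 7)) - 1 = -56.
Step 2. [(-((-6*(4*x)) + 7)) - 1 = -56] add 1: x sits inside (… - 1), so sub: -((-6*(4*x)) + 7) = -55.
Step 3. [-((-6*(4*x)) + 7) = -55] flip signs both sides. So neg: (-6*(4*x)) + 7 = 55.
Step 4. [(-6*(4*x)) + 7 = 55] subtract 7: x sits inside (… + 7). So sub: -6*(4*x) = 48.
Step 5. [-6*(4*x) = 48] -6·(inner) — divide through by -6. So div: 4*x = -8.
Step 6. [4*x = -8] 4 out front; divide by 4. So div: x = -2.

Answer: x ∈ {-2}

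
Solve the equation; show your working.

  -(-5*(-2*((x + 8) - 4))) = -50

Step 1. [-(-5*(-2*((x + 8) - 4))) = -50] leading − — multiply by −1 ⇒ neg: -5*(-2*((x + 8) - 4)) = 50.
Step 2. [-5*(-2*((x + 8) - 4)) = 50] leading coefficient -5: divide by -5 ⇒ div: -2*((x + 8) - 4) = -10.
Step 3. [-2*((x + 8) - 4) = -10] -2·(inner) — divide through by -2, so div: (x + 8) - 4 = 5.
Step 4. [(x + 8) - 4 = 5] peel the -4: add 4 from each side, so sub: x + 8 = 9.
Step 5. [x + 8 = 9] peel the +8: subtract 8 from each side ⇒ sub: x = 1.

Answer: x ∈ {1}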